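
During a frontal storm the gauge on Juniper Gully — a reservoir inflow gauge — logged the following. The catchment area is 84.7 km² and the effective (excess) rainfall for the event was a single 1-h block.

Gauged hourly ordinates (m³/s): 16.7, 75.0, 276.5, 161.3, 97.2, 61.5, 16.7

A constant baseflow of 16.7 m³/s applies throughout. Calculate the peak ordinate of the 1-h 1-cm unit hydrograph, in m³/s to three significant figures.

U_p ≈ 104 m³/s

Direct runoff: 0.0, 58.3, 259.8, 144.6, 80.5, 44.8, 0.0 m³/s; ΣQ_DR = 588.0 m³/s, peak = 259.8 m³/s.
Runoff depth d = ΣQ_DR·Δt / A = 588.0 × 3600 / (84.7 km²) = 24.99 mm.
The 1-cm UH is the DRH scaled by (10 mm)/d, so U_p = 259.8 × 10/24.99 = 104 m³/s.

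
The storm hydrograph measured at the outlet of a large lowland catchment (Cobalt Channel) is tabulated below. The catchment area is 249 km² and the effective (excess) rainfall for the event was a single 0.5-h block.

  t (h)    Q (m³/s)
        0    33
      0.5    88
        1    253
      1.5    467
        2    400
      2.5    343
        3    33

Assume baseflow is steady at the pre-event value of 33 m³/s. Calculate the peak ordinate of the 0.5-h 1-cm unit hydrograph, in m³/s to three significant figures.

U_p ≈ 433 m³/s

Direct runoff: 0.0, 55.0, 220.0, 434.0, 367.0, 310.0, 0.0 m³/s; ΣQ_DR = 1386 m³/s, peak = 434.0 m³/s.
Runoff depth d = ΣQ_DR·Δt / A = 1386 × 1800 / (249 km²) = 10.02 mm.
The 1-cm UH is the DRH scaled by (10 mm)/d, so U_p = 434.0 × 10/10.02 = 433 m³/s.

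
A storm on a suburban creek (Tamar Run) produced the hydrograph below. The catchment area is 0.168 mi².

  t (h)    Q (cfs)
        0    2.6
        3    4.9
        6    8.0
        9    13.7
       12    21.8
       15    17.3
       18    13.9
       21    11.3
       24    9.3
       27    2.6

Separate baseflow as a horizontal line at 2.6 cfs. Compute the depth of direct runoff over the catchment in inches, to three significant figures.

Direct runoff: 0.0, 2.3, 5.4, 11.1, 19.2, 14.7, 11.3, 8.7, 6.7, 0.0 cfs; ΣQ_DR = 79.40 cfs.
V = ΣQ_DR · Δt = 79.40 × 10800 s = 8.575 × 10^5 ft³.
Over A = 0.168 mi², depth = V / A = 2.20 in.

d ≈ 2.20 in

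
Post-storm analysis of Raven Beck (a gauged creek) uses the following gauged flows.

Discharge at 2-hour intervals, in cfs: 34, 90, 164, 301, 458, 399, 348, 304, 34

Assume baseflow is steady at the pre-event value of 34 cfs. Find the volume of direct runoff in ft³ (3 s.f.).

V ≈ 1.31 × 10^7 ft³

Direct-runoff ordinates (Q − Q_b): 0.0, 56.0, 130.0, 267.0, 424.0, 365.0, 314.0, 270.0, 0.0 cfs.
ΣQ_DR = 1826 cfs.
With Δt = 2 h = 7200 s, V = ΣQ_DR · Δt = 1826 × 7200 = 1.31 × 10^7 ft³.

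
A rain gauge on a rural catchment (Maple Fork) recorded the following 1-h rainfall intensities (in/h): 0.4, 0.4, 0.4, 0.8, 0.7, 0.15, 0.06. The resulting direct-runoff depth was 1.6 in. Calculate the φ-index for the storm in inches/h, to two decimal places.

φ ≈ 0.22 in/h

Only the 5 blocks with intensity above φ contribute runoff: 0.4, 0.4, 0.4, 0.8, 0.7 in/h.
Σ(I−φ)·Δt = d  ⇒  (0.4+0.4+0.4+0.8+0.7 − 5φ)·1 = 1.6
φ = (2.700 − 1.6/1) / 5 = 0.22 in/h.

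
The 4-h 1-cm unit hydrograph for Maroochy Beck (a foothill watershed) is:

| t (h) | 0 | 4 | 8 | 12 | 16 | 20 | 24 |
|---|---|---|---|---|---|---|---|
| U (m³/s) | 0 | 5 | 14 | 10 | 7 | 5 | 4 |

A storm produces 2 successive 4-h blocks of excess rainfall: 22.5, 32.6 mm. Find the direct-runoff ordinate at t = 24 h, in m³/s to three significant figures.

By discrete convolution, Q_j = Σ (P_i / 10 mm) · U_{j−i}.
At t = 24 h (j=6): Q = (22.5/10)·4 + (32.6/10)·5 = 25.3 m³/s.

Q ≈ 25.3 m³/s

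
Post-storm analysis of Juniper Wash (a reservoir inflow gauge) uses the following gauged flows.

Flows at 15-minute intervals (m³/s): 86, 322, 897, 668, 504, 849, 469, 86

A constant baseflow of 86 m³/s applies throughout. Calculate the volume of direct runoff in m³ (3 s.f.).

Direct-runoff ordinates (Q − Q_b): 0.0, 236.0, 811.0, 582.0, 418.0, 763.0, 383.0, 0.0 m³/s.
ΣQ_DR = 3193 m³/s.
With Δt = 0.25 h = 900 s, V = ΣQ_DR · Δt = 3193 × 900 = 2.87 × 10^6 m³.

V ≈ 2.87 × 10^6 m³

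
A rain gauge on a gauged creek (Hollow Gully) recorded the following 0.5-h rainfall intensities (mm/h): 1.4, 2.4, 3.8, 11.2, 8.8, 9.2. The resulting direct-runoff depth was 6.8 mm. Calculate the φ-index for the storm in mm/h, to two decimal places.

φ ≈ 5.20 mm/h

Only the 3 blocks with intensity above φ contribute runoff: 11.2, 8.8, 9.2 mm/h.
Σ(I−φ)·Δt = d  ⇒  (11.2+8.8+9.2 − 3φ)·0.5 = 6.8
φ = (29.20 − 6.8/0.5) / 3 = 5.20 mm/h.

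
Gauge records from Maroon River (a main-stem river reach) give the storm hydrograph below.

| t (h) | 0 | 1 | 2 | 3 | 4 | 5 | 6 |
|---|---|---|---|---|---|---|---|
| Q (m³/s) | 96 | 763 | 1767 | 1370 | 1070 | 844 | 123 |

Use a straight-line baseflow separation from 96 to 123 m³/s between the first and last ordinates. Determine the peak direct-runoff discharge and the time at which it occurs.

Subtracting baseflow gives direct-runoff ordinates: 0.00, 662.50, 1662.00, 1260.50, 956.00, 725.50, 0.00 m³/s.
The maximum is 1662.00 m³/s, occurring at the reading for t = 2 h.

Q_p = 1662.00 m³/s at t = 2 h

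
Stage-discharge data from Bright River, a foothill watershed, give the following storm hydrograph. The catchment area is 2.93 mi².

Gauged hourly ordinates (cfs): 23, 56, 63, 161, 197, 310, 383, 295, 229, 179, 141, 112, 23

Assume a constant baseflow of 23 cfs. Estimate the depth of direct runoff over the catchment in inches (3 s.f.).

Direct runoff: 0.0, 33.0, 40.0, 138.0, 174.0, 287.0, 360.0, 272.0, 206.0, 156.0, 118.0, 89.0, 0.0 cfs; ΣQ_DR = 1873 cfs.
V = ΣQ_DR · Δt = 1873 × 3600 s = 6.743 × 10^6 ft³.
Over A = 2.93 mi², depth = V / A = 0.991 in.

d ≈ 0.991 in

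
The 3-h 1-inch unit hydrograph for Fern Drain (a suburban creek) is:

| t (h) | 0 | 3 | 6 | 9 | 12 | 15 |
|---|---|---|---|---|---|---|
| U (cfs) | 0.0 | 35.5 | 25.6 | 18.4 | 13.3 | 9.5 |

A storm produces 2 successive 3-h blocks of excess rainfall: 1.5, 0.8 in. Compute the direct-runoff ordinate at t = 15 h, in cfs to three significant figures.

Q ≈ 24.9 cfs

By discrete convolution, Q_j = Σ (P_i / 1 in) · U_{j−i}.
At t = 15 h (j=5): Q = (1.5/1)·9.5 + (0.8/1)·13.3 = 24.9 cfs.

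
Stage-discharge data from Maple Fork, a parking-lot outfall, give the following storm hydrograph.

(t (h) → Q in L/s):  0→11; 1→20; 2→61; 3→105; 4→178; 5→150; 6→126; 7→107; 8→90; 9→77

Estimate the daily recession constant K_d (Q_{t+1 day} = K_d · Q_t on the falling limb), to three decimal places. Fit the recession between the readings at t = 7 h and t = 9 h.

K_d ≈ 0.019

Between t = 7 h and t = 9 h the flow falls from 107 to 77 L/s over 2×1 h = 2 h.
Per-interval ratio K = (77/107)^(1/2) = 0.8483; K_d = K^(24/1) = 0.019.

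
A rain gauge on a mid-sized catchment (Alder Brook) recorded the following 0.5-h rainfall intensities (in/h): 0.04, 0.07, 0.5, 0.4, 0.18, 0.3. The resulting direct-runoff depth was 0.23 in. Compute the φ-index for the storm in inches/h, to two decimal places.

φ ≈ 0.25 in/h

Only the 3 blocks with intensity above φ contribute runoff: 0.5, 0.4, 0.3 in/h.
Σ(I−φ)·Δt = d  ⇒  (0.5+0.4+0.3 − 3φ)·0.5 = 0.23
φ = (1.200 − 0.23/0.5) / 3 = 0.25 in/h.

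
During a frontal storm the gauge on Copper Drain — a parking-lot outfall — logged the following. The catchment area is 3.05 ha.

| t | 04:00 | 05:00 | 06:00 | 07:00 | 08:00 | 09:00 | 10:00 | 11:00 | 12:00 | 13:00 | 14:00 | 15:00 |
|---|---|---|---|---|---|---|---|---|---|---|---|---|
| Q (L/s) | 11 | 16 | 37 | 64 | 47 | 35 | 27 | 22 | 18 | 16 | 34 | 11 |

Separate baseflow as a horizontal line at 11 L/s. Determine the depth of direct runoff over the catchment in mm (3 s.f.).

Direct runoff: 0.0, 5.0, 26.0, 53.0, 36.0, 24.0, 16.0, 11.0, 7.0, 5.0, 23.0, 0.0 L/s; ΣQ_DR = 206.0 L/s.
V = ΣQ_DR · Δt = 206.0 × 3600 s = 7.416 × 10^5 L.
Over A = 3.05 ha, depth = V / A = 24.3 mm.

d ≈ 24.3 mm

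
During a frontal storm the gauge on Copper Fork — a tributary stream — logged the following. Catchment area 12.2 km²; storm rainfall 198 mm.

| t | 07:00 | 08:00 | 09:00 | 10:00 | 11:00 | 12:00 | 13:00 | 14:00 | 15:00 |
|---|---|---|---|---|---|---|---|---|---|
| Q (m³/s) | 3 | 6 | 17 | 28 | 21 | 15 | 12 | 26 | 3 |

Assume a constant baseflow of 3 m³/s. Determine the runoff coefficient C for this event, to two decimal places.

ΣQ_DR = 104.0 m³/s; V = ΣQ_DR·Δt = 3.744 × 10^5 m³.
Runoff depth d = V / A = 30.69 mm.
C = d / P = 30.69 / 198 = 0.15.

C ≈ 0.15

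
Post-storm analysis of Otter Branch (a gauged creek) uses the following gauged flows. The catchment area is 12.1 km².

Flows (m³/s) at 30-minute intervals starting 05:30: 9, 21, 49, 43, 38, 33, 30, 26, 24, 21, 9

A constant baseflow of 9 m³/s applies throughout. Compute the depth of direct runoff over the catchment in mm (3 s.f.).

Direct runoff: 0.0, 12.0, 40.0, 34.0, 29.0, 24.0, 21.0, 17.0, 15.0, 12.0, 0.0 m³/s; ΣQ_DR = 204.0 m³/s.
V = ΣQ_DR · Δt = 204.0 × 1800 s = 3.672 × 10^5 m³.
Over A = 12.1 km², depth = V / A = 30.3 mm.

d ≈ 30.3 mm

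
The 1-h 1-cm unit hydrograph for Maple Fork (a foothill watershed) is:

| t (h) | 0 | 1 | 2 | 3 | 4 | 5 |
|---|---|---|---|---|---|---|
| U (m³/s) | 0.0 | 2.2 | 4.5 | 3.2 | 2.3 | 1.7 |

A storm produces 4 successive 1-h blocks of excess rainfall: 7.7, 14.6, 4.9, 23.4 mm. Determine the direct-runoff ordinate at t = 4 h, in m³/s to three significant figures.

Q ≈ 13.8 m³/s

By discrete convolution, Q_j = Σ (P_i / 10 mm) · U_{j−i}.
At t = 4 h (j=4): Q = (7.7/10)·2.3 + (14.6/10)·3.2 + (4.9/10)·4.5 + (23.4/10)·2.2 = 13.8 m³/s.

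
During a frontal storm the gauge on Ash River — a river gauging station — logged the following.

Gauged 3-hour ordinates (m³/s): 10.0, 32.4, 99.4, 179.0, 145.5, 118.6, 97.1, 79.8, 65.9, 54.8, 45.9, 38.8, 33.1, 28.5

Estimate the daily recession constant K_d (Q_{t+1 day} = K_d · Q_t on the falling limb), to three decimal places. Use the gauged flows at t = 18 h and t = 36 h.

Between t = 18 h and t = 36 h the flow falls from 97.1 to 33.1 m³/s over 6×3 h = 18 h.
Per-interval ratio K = (33.1/97.1)^(1/6) = 0.8358; K_d = K^(24/3) = 0.238.

K_d ≈ 0.238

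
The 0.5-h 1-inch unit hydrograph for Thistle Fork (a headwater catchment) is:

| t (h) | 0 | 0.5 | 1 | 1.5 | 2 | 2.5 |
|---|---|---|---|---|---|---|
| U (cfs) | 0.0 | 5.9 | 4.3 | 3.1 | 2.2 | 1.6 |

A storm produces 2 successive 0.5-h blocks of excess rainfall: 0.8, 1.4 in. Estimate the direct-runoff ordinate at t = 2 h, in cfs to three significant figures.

By discrete convolution, Q_j = Σ (P_i / 1 in) · U_{j−i}.
At t = 2 h (j=4): Q = (0.8/1)·2.2 + (1.4/1)·3.1 = 6.10 cfs.

Q ≈ 6.10 cfs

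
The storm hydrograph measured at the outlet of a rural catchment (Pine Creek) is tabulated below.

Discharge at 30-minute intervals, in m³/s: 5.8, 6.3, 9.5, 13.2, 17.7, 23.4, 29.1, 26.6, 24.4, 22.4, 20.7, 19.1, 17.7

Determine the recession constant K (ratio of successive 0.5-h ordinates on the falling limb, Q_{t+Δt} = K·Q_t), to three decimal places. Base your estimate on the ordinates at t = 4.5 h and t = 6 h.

K ≈ 0.925

Using the recession-limb readings at t = 4.5 h and t = 6 h: Q falls from 22.4 to 17.7 m³/s over 3 intervals.
K = (Q₂/Q₁)^(1/3) = (17.7/22.4)^(1/3) = 0.925.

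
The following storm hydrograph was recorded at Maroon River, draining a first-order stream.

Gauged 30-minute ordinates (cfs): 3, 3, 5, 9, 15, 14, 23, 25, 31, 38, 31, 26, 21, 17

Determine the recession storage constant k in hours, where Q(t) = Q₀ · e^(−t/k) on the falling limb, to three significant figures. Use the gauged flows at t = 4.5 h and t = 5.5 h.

On the falling limb, Q drops from 38 to 26 cfs between t = 4.5 h and t = 5.5 h (Δt = 1 h).
k = −Δt / ln(Q₂/Q₁) = −1 / ln(26/38) = 2.64 h.

k ≈ 2.64 h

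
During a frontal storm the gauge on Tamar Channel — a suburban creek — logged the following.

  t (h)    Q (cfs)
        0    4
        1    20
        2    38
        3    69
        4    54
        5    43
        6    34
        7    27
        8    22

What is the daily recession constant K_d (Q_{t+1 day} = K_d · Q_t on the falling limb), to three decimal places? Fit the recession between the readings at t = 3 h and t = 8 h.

K_d ≈ 0.004

Between t = 3 h and t = 8 h the flow falls from 69 to 22 cfs over 5×1 h = 5 h.
Per-interval ratio K = (22/69)^(1/5) = 0.7956; K_d = K^(24/1) = 0.004.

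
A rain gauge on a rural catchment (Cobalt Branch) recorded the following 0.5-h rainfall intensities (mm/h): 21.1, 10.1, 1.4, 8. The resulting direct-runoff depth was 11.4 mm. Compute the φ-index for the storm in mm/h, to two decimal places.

φ ≈ 5.47 mm/h

Only the 3 blocks with intensity above φ contribute runoff: 21.1, 10.1, 8 mm/h.
Σ(I−φ)·Δt = d  ⇒  (21.1+10.1+8 − 3φ)·0.5 = 11.4
φ = (39.20 − 11.4/0.5) / 3 = 5.47 mm/h.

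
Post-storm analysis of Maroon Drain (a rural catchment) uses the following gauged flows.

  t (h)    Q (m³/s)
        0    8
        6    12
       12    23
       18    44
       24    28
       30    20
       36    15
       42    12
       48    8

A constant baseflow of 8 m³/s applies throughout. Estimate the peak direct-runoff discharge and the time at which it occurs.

Subtracting baseflow gives direct-runoff ordinates: 0.0, 4.0, 15.0, 36.0, 20.0, 12.0, 7.0, 4.0, 0.0 m³/s.
The maximum is 36.0 m³/s, occurring at the reading for t = 18 h.

Q_p = 36.0 m³/s at t = 18 h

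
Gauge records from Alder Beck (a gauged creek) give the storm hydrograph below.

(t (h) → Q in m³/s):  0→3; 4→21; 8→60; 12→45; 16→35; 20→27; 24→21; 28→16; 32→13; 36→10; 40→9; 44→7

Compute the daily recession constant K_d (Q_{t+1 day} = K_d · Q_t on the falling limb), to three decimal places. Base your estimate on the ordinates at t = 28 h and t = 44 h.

Between t = 28 h and t = 44 h the flow falls from 16 to 7 m³/s over 4×4 h = 16 h.
Per-interval ratio K = (7/16)^(1/4) = 0.8133; K_d = K^(24/4) = 0.289.

K_d ≈ 0.289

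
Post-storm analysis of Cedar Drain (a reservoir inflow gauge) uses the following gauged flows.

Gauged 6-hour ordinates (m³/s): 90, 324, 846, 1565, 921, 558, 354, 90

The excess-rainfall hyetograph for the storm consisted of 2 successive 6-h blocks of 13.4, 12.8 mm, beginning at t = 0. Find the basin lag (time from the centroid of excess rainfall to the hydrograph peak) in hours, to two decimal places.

t_L ≈ 12.07 h

Centroid of excess rainfall: t_c = Σ P_i·t̄_i / ΣP_i = 5.9313 h (block centres at 3, 9 h).
Hydrograph peak occurs at t = 18 h, so basin lag t_L = 18 − 5.9313 = 12.07 h.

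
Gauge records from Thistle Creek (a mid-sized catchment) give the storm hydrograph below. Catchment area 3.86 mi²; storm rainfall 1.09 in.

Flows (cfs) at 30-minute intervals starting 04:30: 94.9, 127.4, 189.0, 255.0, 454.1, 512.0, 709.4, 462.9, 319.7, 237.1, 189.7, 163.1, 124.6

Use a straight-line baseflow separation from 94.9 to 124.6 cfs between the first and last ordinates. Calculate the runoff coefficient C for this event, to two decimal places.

ΣQ_DR = 2412 cfs; V = ΣQ_DR·Δt = 4.342 × 10^6 ft³.
Runoff depth d = V / A = 0.4842 in.
C = d / P = 0.4842 / 1.09 = 0.44.

C ≈ 0.44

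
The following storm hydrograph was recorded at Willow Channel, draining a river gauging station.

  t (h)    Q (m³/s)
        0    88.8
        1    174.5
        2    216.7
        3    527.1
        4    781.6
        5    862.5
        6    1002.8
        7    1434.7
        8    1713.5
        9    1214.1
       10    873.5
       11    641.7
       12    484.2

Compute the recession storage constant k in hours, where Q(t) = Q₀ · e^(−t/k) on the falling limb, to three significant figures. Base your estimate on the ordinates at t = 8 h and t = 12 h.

k ≈ 3.17 h

On the falling limb, Q drops from 1713.5 to 484.2 m³/s between t = 8 h and t = 12 h (Δt = 4 h).
k = −Δt / ln(Q₂/Q₁) = −4 / ln(484.2/1713.5) = 3.17 h.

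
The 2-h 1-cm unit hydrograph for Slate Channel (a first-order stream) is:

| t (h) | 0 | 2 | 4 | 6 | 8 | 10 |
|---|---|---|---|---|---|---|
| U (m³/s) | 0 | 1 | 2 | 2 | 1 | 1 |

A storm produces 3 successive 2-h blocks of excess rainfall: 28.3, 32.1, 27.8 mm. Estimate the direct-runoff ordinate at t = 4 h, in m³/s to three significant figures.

By discrete convolution, Q_j = Σ (P_i / 10 mm) · U_{j−i}.
At t = 4 h (j=2): Q = (28.3/10)·2 + (32.1/10)·1 + (27.8/10)·0 = 8.87 m³/s.

Q ≈ 8.87 m³/s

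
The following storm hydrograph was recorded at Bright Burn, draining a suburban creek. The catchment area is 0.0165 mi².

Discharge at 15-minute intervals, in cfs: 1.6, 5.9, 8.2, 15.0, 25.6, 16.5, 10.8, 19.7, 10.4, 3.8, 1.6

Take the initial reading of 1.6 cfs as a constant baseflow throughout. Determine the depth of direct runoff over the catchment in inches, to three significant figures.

Direct runoff: 0.0, 4.3, 6.6, 13.4, 24.0, 14.9, 9.2, 18.1, 8.8, 2.2, 0.0 cfs; ΣQ_DR = 101.5 cfs.
V = ΣQ_DR · Δt = 101.5 × 900 s = 91350 ft³.
Over A = 0.0165 mi², depth = V / A = 2.38 in.

d ≈ 2.38 in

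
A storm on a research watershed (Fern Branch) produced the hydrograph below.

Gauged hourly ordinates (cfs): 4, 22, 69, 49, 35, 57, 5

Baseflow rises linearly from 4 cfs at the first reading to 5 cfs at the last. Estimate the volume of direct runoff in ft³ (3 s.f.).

Direct-runoff ordinates (Q − Q_b): 0.00, 17.83, 64.67, 44.50, 30.33, 52.17, 0.00 cfs.
ΣQ_DR = 209.5 cfs.
With Δt = 1 h = 3600 s, V = ΣQ_DR · Δt = 209.5 × 3600 = 7.54 × 10^5 ft³.

V ≈ 7.54 × 10^5 ft³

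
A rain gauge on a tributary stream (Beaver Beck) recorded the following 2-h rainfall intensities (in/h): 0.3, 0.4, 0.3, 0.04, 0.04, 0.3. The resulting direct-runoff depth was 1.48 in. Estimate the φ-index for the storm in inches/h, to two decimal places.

Only the 4 blocks with intensity above φ contribute runoff: 0.3, 0.4, 0.3, 0.3 in/h.
Σ(I−φ)·Δt = d  ⇒  (0.3+0.4+0.3+0.3 − 4φ)·2 = 1.48
φ = (1.300 − 1.48/2) / 4 = 0.14 in/h.

φ ≈ 0.14 in/h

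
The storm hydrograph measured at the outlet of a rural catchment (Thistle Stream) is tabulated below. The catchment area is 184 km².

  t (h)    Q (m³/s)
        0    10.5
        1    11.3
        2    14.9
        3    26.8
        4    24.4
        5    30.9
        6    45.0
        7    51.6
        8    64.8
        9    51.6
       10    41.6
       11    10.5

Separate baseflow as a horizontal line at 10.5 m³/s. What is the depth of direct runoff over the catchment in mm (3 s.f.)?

Direct runoff: 0.0, 0.8, 4.4, 16.3, 13.9, 20.4, 34.5, 41.1, 54.3, 41.1, 31.1, 0.0 m³/s; ΣQ_DR = 257.9 m³/s.
V = ΣQ_DR · Δt = 257.9 × 3600 s = 9.284 × 10^5 m³.
Over A = 184 km², depth = V / A = 5.05 mm.

d ≈ 5.05 mm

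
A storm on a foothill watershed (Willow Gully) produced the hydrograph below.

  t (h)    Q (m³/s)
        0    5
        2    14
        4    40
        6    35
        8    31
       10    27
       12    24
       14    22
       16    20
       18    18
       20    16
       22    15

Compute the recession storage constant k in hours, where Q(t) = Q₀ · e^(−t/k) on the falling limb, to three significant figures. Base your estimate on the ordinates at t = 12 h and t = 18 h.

On the falling limb, Q drops from 24 to 18 m³/s between t = 12 h and t = 18 h (Δt = 6 h).
k = −Δt / ln(Q₂/Q₁) = −6 / ln(18/24) = 20.9 h.

k ≈ 20.9 h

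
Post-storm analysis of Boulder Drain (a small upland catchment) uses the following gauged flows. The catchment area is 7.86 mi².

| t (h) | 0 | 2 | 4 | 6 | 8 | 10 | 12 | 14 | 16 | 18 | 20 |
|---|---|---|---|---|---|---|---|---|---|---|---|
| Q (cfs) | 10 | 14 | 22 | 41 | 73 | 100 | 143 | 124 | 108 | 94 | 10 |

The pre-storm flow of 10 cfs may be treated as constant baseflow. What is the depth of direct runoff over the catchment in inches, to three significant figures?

Direct runoff: 0.0, 4.0, 12.0, 31.0, 63.0, 90.0, 133.0, 114.0, 98.0, 84.0, 0.0 cfs; ΣQ_DR = 629.0 cfs.
V = ΣQ_DR · Δt = 629.0 × 7200 s = 4.529 × 10^6 ft³.
Over A = 7.86 mi², depth = V / A = 0.248 in.

d ≈ 0.248 in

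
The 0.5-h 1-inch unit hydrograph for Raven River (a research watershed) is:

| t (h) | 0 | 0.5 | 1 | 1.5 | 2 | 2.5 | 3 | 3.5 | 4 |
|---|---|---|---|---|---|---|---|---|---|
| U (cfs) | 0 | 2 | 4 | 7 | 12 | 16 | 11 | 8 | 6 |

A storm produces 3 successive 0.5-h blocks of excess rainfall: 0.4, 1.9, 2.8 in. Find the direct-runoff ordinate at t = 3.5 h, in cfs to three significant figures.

Q ≈ 68.9 cfs

By discrete convolution, Q_j = Σ (P_i / 1 in) · U_{j−i}.
At t = 3.5 h (j=7): Q = (0.4/1)·8 + (1.9/1)·11 + (2.8/1)·16 = 68.9 cfs.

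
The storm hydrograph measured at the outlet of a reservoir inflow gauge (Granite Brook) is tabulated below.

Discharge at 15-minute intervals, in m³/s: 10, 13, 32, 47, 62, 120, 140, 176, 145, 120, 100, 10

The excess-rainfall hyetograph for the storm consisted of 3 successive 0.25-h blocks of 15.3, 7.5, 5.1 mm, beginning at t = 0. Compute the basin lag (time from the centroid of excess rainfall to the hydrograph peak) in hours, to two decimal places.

t_L ≈ 1.47 h

Centroid of excess rainfall: t_c = Σ P_i·t̄_i / ΣP_i = 0.2836 h (block centres at 0.125, 0.375, 0.625 h).
Hydrograph peak occurs at t = 1.75 h, so basin lag t_L = 1.75 − 0.2836 = 1.47 h.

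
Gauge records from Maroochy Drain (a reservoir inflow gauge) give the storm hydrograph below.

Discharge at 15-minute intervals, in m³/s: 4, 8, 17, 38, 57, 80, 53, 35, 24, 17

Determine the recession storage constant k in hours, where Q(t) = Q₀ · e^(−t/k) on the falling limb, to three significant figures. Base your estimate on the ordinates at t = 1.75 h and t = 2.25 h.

k ≈ 0.692 h

On the falling limb, Q drops from 35 to 17 m³/s between t = 1.75 h and t = 2.25 h (Δt = 0.5 h).
k = −Δt / ln(Q₂/Q₁) = −0.5 / ln(17/35) = 0.692 h.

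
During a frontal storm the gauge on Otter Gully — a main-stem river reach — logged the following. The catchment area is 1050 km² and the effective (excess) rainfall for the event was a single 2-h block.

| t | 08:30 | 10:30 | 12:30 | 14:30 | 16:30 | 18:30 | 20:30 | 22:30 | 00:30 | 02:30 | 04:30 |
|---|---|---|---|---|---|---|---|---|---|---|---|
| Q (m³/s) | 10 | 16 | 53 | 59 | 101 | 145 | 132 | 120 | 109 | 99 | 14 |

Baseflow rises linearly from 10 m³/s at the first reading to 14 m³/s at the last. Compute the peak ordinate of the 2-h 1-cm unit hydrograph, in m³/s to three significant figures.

Direct runoff: 0.00, 5.60, 42.20, 47.80, 89.40, 133.00, 119.60, 107.20, 95.80, 85.40, 0.00 m³/s; ΣQ_DR = 726.0 m³/s, peak = 133.00 m³/s.
Runoff depth d = ΣQ_DR·Δt / A = 726.0 × 7200 / (1050 km²) = 4.978 mm.
The 1-cm UH is the DRH scaled by (10 mm)/d, so U_p = 133.00 × 10/4.978 = 267 m³/s.

U_p ≈ 267 m³/s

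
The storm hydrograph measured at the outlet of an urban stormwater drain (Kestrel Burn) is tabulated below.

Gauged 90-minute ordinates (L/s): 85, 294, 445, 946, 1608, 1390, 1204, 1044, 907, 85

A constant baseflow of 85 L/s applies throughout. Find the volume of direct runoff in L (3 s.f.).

Direct-runoff ordinates (Q − Q_b): 0.0, 209.0, 360.0, 861.0, 1523.0, 1305.0, 1119.0, 959.0, 822.0, 0.0 L/s.
ΣQ_DR = 7158 L/s.
With Δt = 1.5 h = 5400 s, V = ΣQ_DR · Δt = 7158 × 5400 = 3.87 × 10^7 L.

V ≈ 3.87 × 10^7 L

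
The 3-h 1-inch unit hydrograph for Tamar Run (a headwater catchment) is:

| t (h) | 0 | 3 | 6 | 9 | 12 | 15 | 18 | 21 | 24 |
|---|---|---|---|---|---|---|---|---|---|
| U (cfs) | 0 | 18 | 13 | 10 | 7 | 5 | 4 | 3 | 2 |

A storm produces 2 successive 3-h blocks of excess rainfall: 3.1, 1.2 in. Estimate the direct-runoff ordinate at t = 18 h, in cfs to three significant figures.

Q ≈ 18.4 cfs

By discrete convolution, Q_j = Σ (P_i / 1 in) · U_{j−i}.
At t = 18 h (j=6): Q = (3.1/1)·4 + (1.2/1)·5 = 18.4 cfs.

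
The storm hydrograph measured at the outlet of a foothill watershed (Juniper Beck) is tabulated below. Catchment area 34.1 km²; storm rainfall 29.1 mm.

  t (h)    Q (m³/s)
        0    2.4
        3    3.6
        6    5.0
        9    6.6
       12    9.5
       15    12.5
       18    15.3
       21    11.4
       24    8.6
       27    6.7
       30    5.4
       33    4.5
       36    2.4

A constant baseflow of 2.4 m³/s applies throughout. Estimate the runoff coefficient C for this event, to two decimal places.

ΣQ_DR = 62.70 m³/s; V = ΣQ_DR·Δt = 6.772 × 10^5 m³.
Runoff depth d = V / A = 19.86 mm.
C = d / P = 19.86 / 29.1 = 0.68.

C ≈ 0.68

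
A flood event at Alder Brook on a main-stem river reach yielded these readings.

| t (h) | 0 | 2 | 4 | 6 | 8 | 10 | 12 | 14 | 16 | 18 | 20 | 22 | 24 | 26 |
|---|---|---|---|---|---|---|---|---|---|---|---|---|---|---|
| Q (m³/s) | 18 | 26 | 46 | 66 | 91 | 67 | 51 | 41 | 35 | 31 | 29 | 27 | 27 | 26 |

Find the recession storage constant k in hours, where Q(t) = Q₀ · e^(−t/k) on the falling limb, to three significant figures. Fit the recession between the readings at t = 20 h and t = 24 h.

k ≈ 56.0 h

On the falling limb, Q drops from 29 to 27 m³/s between t = 20 h and t = 24 h (Δt = 4 h).
k = −Δt / ln(Q₂/Q₁) = −4 / ln(27/29) = 56.0 h.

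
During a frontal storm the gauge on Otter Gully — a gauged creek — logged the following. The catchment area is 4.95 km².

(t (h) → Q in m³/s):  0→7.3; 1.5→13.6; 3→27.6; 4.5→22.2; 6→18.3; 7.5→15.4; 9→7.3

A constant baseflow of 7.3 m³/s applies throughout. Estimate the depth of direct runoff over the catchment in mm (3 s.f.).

d ≈ 66.1 mm

Direct runoff: 0.0, 6.3, 20.3, 14.9, 11.0, 8.1, 0.0 m³/s; ΣQ_DR = 60.60 m³/s.
V = ΣQ_DR · Δt = 60.60 × 5400 s = 3.272 × 10^5 m³.
Over A = 4.95 km², depth = V / A = 66.1 mm.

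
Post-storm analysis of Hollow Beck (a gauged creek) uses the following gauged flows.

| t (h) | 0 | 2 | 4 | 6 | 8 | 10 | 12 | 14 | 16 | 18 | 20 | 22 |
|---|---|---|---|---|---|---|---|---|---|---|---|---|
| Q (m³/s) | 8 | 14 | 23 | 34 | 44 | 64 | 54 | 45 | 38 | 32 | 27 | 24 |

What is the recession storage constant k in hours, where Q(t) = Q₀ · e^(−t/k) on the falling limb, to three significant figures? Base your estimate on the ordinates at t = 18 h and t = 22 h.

k ≈ 13.9 h

On the falling limb, Q drops from 32 to 24 m³/s between t = 18 h and t = 22 h (Δt = 4 h).
k = −Δt / ln(Q₂/Q₁) = −4 / ln(24/32) = 13.9 h.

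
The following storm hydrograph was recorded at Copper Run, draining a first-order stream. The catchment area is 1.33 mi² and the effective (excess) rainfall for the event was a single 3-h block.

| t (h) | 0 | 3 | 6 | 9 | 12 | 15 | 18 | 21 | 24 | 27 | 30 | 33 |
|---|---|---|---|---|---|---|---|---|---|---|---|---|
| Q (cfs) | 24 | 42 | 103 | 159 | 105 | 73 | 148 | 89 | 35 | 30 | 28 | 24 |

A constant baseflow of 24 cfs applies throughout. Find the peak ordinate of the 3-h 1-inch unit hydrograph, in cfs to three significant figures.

U_p ≈ 67.5 cfs

Direct runoff: 0.0, 18.0, 79.0, 135.0, 81.0, 49.0, 124.0, 65.0, 11.0, 6.0, 4.0, 0.0 cfs; ΣQ_DR = 572.0 cfs, peak = 135.0 cfs.
Runoff depth d = ΣQ_DR·Δt / A = 572.0 × 10800 / (1.33 mi²) = 1.999 in.
The 1-inch UH is the DRH scaled by (1 in)/d, so U_p = 135.0 × 1/1.999 = 67.5 cfs.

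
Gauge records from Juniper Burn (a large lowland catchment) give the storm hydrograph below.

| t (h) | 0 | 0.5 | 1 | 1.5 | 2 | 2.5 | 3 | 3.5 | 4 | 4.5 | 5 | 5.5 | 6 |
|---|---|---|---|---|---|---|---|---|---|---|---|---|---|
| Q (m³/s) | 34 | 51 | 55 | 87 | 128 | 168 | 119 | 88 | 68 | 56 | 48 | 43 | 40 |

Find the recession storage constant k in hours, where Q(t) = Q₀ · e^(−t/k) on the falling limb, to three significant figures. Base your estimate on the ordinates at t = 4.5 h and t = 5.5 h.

k ≈ 3.79 h

On the falling limb, Q drops from 56 to 43 m³/s between t = 4.5 h and t = 5.5 h (Δt = 1 h).
k = −Δt / ln(Q₂/Q₁) = −1 / ln(43/56) = 3.79 h.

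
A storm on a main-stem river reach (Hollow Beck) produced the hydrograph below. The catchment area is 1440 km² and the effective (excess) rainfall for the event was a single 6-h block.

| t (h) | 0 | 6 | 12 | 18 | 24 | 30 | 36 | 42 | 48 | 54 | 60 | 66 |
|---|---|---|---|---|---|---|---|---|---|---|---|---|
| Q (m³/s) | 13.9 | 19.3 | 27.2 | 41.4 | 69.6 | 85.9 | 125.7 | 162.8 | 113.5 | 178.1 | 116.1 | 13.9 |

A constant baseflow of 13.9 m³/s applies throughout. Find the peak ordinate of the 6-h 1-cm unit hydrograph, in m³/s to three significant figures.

U_p ≈ 137 m³/s

Direct runoff: 0.0, 5.4, 13.3, 27.5, 55.7, 72.0, 111.8, 148.9, 99.6, 164.2, 102.2, 0.0 m³/s; ΣQ_DR = 800.6 m³/s, peak = 164.2 m³/s.
Runoff depth d = ΣQ_DR·Δt / A = 800.6 × 21600 / (1440 km²) = 12.01 mm.
The 1-cm UH is the DRH scaled by (10 mm)/d, so U_p = 164.2 × 10/12.01 = 137 m³/s.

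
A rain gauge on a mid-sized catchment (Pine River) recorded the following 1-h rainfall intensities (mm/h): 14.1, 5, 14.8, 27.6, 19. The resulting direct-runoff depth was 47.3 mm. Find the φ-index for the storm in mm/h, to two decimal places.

Only the 4 blocks with intensity above φ contribute runoff: 14.1, 14.8, 27.6, 19 mm/h.
Σ(I−φ)·Δt = d  ⇒  (14.1+14.8+27.6+19 − 4φ)·1 = 47.3
φ = (75.50 − 47.3/1) / 4 = 7.05 mm/h.

φ ≈ 7.05 mm/h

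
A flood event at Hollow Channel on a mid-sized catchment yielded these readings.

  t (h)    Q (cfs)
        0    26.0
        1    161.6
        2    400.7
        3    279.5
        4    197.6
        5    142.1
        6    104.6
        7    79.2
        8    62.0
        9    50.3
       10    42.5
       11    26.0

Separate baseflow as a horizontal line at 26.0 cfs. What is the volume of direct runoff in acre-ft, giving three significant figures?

Direct-runoff ordinates (Q − Q_b): 0.0, 135.6, 374.7, 253.5, 171.6, 116.1, 78.6, 53.2, 36.0, 24.3, 16.5, 0.0 cfs.
ΣQ_DR = 1260 cfs.
With Δt = 1 h = 3600 s, V = ΣQ_DR · Δt = 1260 × 3600 = 4.54 × 10^6 ft³ = 104 acre-ft.

V ≈ 104 acre-ft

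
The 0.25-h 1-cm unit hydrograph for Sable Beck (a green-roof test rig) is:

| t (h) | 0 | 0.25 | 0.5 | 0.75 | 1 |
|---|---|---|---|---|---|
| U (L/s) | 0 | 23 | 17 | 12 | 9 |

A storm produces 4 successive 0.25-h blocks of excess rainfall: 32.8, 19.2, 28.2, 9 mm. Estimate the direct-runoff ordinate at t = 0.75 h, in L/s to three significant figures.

Q ≈ 137 L/s

By discrete convolution, Q_j = Σ (P_i / 10 mm) · U_{j−i}.
At t = 0.75 h (j=3): Q = (32.8/10)·12 + (19.2/10)·17 + (28.2/10)·23 + (9/10)·0 = 137 L/s.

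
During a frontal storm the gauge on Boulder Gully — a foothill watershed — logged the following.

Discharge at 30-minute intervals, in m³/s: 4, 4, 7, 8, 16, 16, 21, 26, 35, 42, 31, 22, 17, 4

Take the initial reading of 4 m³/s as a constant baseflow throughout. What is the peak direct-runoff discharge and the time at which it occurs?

Q_p = 38.0 m³/s at t = 4.5 h

Subtracting baseflow gives direct-runoff ordinates: 0.0, 0.0, 3.0, 4.0, 12.0, 12.0, 17.0, 22.0, 31.0, 38.0, 27.0, 18.0, 13.0, 0.0 m³/s.
The maximum is 38.0 m³/s, occurring at the reading for t = 4.5 h.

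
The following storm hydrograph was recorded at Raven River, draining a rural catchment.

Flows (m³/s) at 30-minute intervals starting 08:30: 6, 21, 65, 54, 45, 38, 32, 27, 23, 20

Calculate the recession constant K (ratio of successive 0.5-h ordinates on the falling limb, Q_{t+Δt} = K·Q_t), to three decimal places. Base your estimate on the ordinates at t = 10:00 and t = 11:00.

K ≈ 0.839

Using the recession-limb readings at t = 10:00 and t = 11:00: Q falls from 54 to 38 m³/s over 2 intervals.
K = (Q₂/Q₁)^(1/2) = (38/54)^(1/2) = 0.839.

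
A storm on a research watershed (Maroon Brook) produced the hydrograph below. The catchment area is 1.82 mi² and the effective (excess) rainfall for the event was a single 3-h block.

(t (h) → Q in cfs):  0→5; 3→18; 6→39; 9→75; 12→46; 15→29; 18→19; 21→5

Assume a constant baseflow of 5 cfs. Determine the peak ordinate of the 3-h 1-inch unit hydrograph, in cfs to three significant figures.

U_p ≈ 140 cfs

Direct runoff: 0.0, 13.0, 34.0, 70.0, 41.0, 24.0, 14.0, 0.0 cfs; ΣQ_DR = 196.0 cfs, peak = 70.0 cfs.
Runoff depth d = ΣQ_DR·Δt / A = 196.0 × 10800 / (1.82 mi²) = 0.5006 in.
The 1-inch UH is the DRH scaled by (1 in)/d, so U_p = 70.0 × 1/0.5006 = 140 cfs.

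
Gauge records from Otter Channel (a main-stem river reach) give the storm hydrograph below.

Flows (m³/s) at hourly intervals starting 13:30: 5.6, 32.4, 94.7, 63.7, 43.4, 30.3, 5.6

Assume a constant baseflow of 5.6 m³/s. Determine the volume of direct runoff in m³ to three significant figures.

V ≈ 8.51 × 10^5 m³

Direct-runoff ordinates (Q − Q_b): 0.0, 26.8, 89.1, 58.1, 37.8, 24.7, 0.0 m³/s.
ΣQ_DR = 236.5 m³/s.
With Δt = 1 h = 3600 s, V = ΣQ_DR · Δt = 236.5 × 3600 = 8.51 × 10^5 m³.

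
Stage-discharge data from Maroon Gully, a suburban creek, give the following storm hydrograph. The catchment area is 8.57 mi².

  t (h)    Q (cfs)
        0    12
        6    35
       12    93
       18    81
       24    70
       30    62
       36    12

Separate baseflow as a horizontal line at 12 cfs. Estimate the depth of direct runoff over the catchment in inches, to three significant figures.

d ≈ 0.305 in

Direct runoff: 0.0, 23.0, 81.0, 69.0, 58.0, 50.0, 0.0 cfs; ΣQ_DR = 281.0 cfs.
V = ΣQ_DR · Δt = 281.0 × 21600 s = 6.070 × 10^6 ft³.
Over A = 8.57 mi², depth = V / A = 0.305 in.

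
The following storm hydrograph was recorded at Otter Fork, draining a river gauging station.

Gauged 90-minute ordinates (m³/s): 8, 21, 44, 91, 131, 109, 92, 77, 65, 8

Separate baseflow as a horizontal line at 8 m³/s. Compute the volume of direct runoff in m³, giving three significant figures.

Direct-runoff ordinates (Q − Q_b): 0.0, 13.0, 36.0, 83.0, 123.0, 101.0, 84.0, 69.0, 57.0, 0.0 m³/s.
ΣQ_DR = 566.0 m³/s.
With Δt = 1.5 h = 5400 s, V = ΣQ_DR · Δt = 566.0 × 5400 = 3.06 × 10^6 m³.

V ≈ 3.06 × 10^6 m³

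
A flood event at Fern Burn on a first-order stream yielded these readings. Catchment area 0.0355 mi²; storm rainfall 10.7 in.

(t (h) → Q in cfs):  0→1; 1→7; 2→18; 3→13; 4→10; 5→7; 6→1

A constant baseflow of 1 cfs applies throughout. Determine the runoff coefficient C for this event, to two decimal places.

ΣQ_DR = 50.00 cfs; V = ΣQ_DR·Δt = 1.800 × 10^5 ft³.
Runoff depth d = V / A = 2.183 in.
C = d / P = 2.183 / 10.7 = 0.20.

C ≈ 0.20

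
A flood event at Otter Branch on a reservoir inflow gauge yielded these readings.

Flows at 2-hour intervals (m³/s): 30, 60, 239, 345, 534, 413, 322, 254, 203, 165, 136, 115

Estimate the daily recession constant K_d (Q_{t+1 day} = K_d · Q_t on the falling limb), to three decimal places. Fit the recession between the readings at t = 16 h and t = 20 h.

Between t = 16 h and t = 20 h the flow falls from 203 to 136 m³/s over 2×2 h = 4 h.
Per-interval ratio K = (136/203)^(1/2) = 0.8185; K_d = K^(24/2) = 0.090.

K_d ≈ 0.090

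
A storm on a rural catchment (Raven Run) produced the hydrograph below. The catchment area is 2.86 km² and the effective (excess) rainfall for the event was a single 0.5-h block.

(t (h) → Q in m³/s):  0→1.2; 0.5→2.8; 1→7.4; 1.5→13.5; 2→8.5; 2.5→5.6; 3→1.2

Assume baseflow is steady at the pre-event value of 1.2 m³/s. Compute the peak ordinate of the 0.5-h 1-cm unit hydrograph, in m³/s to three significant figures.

U_p ≈ 6.15 m³/s

Direct runoff: 0.0, 1.6, 6.2, 12.3, 7.3, 4.4, 0.0 m³/s; ΣQ_DR = 31.80 m³/s, peak = 12.3 m³/s.
Runoff depth d = ΣQ_DR·Δt / A = 31.80 × 1800 / (2.86 km²) = 20.01 mm.
The 1-cm UH is the DRH scaled by (10 mm)/d, so U_p = 12.3 × 10/20.01 = 6.15 m³/s.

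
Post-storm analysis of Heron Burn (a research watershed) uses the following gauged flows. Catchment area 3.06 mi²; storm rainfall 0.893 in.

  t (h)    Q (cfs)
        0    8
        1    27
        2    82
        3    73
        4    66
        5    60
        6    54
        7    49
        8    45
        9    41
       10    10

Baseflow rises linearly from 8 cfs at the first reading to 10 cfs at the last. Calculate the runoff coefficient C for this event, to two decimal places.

C ≈ 0.24

ΣQ_DR = 416.0 cfs; V = ΣQ_DR·Δt = 1.498 × 10^6 ft³.
Runoff depth d = V / A = 0.2107 in.
C = d / P = 0.2107 / 0.893 = 0.24.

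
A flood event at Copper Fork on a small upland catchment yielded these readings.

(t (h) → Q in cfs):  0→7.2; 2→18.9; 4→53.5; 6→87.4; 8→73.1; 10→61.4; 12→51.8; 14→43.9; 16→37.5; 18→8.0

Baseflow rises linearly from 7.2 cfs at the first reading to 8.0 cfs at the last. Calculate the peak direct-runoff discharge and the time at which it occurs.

Q_p = 79.93 cfs at t = 6 h

Subtracting baseflow gives direct-runoff ordinates: 0.00, 11.61, 46.12, 79.93, 65.54, 53.76, 44.07, 36.08, 29.59, 0.00 cfs.
The maximum is 79.93 cfs, occurring at the reading for t = 6 h.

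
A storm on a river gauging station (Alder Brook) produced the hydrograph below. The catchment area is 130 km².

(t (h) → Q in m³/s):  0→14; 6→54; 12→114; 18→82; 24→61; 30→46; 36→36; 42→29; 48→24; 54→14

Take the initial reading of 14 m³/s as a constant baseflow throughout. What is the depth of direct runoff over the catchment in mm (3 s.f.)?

Direct runoff: 0.0, 40.0, 100.0, 68.0, 47.0, 32.0, 22.0, 15.0, 10.0, 0.0 m³/s; ΣQ_DR = 334.0 m³/s.
V = ΣQ_DR · Δt = 334.0 × 21600 s = 7.214 × 10^6 m³.
Over A = 130 km², depth = V / A = 55.5 mm.

d ≈ 55.5 mm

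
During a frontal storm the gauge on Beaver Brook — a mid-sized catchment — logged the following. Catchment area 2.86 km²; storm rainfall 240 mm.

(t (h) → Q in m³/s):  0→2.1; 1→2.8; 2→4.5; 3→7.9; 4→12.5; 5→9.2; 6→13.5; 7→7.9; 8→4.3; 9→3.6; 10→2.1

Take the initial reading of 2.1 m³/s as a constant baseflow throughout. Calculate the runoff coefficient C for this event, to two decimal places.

ΣQ_DR = 47.30 m³/s; V = ΣQ_DR·Δt = 1.703 × 10^5 m³.
Runoff depth d = V / A = 59.54 mm.
C = d / P = 59.54 / 240 = 0.25.

C ≈ 0.25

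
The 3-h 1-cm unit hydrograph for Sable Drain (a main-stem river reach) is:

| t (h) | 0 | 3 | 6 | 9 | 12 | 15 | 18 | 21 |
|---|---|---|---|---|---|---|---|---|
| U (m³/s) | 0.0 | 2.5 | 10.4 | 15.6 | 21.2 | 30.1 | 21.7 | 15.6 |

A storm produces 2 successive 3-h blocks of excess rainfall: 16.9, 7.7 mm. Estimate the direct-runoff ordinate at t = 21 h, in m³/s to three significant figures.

By discrete convolution, Q_j = Σ (P_i / 10 mm) · U_{j−i}.
At t = 21 h (j=7): Q = (16.9/10)·15.6 + (7.7/10)·21.7 = 43.1 m³/s.

Q ≈ 43.1 m³/s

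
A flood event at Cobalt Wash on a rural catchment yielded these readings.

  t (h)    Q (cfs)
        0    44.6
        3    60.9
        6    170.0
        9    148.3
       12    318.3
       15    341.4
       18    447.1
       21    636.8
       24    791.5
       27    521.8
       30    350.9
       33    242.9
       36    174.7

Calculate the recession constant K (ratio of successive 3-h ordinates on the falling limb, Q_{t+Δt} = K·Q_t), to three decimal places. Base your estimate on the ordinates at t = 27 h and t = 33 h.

K ≈ 0.682

Using the recession-limb readings at t = 27 h and t = 33 h: Q falls from 521.8 to 242.9 cfs over 2 intervals.
K = (Q₂/Q₁)^(1/2) = (242.9/521.8)^(1/2) = 0.682.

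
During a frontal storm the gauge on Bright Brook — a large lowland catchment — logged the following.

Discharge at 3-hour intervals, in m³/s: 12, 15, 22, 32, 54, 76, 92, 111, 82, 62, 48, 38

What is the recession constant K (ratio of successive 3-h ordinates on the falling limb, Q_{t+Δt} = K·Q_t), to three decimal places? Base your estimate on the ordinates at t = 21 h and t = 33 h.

K ≈ 0.765

Using the recession-limb readings at t = 21 h and t = 33 h: Q falls from 111 to 38 m³/s over 4 intervals.
K = (Q₂/Q₁)^(1/4) = (38/111)^(1/4) = 0.765.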